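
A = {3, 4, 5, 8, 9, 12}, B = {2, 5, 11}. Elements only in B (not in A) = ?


A = {3, 4, 5, 8, 9, 12}
B = {2, 5, 11}
Region: only in B (not in A)
Elements: {2, 11}

Elements only in B (not in A): {2, 11}


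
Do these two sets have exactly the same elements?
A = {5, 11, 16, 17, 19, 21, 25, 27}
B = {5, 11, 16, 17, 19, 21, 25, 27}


Two sets are equal iff they have exactly the same elements.
A = {5, 11, 16, 17, 19, 21, 25, 27}
B = {5, 11, 16, 17, 19, 21, 25, 27}
Same elements → A = B

Yes, A = B


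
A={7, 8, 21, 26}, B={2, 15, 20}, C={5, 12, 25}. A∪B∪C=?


A ∪ B = {2, 7, 8, 15, 20, 21, 26}
(A ∪ B) ∪ C = {2, 5, 7, 8, 12, 15, 20, 21, 25, 26}

A ∪ B ∪ C = {2, 5, 7, 8, 12, 15, 20, 21, 25, 26}


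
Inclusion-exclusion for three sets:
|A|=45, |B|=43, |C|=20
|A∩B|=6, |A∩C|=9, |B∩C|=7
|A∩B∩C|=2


|A∪B∪C| = |A|+|B|+|C| - |A∩B|-|A∩C|-|B∩C| + |A∩B∩C|
= 45+43+20 - 6-9-7 + 2
= 108 - 22 + 2
= 88

|A ∪ B ∪ C| = 88


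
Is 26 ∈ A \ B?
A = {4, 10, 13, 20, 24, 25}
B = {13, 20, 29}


A = {4, 10, 13, 20, 24, 25}, B = {13, 20, 29}
A \ B = elements in A but not in B
A \ B = {4, 10, 24, 25}
Checking if 26 ∈ A \ B
26 is not in A \ B → False

26 ∉ A \ B


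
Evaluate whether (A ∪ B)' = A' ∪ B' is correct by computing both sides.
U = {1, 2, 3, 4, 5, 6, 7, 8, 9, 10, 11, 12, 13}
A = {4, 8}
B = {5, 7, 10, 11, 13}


LHS: A ∪ B = {4, 5, 7, 8, 10, 11, 13}
(A ∪ B)' = U \ (A ∪ B) = {1, 2, 3, 6, 9, 12}
A' = {1, 2, 3, 5, 6, 7, 9, 10, 11, 12, 13}, B' = {1, 2, 3, 4, 6, 8, 9, 12}
Claimed RHS: A' ∪ B' = {1, 2, 3, 4, 5, 6, 7, 8, 9, 10, 11, 12, 13}
Identity is INVALID: LHS = {1, 2, 3, 6, 9, 12} but the RHS claimed here equals {1, 2, 3, 4, 5, 6, 7, 8, 9, 10, 11, 12, 13}. The correct form is (A ∪ B)' = A' ∩ B'.

Identity is invalid: (A ∪ B)' = {1, 2, 3, 6, 9, 12} but A' ∪ B' = {1, 2, 3, 4, 5, 6, 7, 8, 9, 10, 11, 12, 13}. The correct De Morgan law is (A ∪ B)' = A' ∩ B'.


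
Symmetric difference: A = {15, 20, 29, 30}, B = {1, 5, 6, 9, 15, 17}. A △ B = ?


A △ B = (A \ B) ∪ (B \ A) = elements in exactly one of A or B
A \ B = {20, 29, 30}
B \ A = {1, 5, 6, 9, 17}
A △ B = {1, 5, 6, 9, 17, 20, 29, 30}

A △ B = {1, 5, 6, 9, 17, 20, 29, 30}


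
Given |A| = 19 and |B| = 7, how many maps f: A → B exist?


Each of |A| = 19 inputs maps to any of |B| = 7 outputs.
# functions = |B|^|A| = 7^19
= 11398895185373143

Number of functions = 11398895185373143


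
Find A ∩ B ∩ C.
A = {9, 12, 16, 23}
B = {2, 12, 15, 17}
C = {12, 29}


A ∩ B = {12}
(A ∩ B) ∩ C = {12}

A ∩ B ∩ C = {12}


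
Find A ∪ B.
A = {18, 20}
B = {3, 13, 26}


A ∪ B = all elements in A or B (or both)
A = {18, 20}
B = {3, 13, 26}
A ∪ B = {3, 13, 18, 20, 26}

A ∪ B = {3, 13, 18, 20, 26}


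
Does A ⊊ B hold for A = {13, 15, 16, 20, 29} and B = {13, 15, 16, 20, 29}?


A ⊂ B requires: A ⊆ B AND A ≠ B.
A ⊆ B? Yes
A = B? Yes
A = B, so A is not a PROPER subset.

No, A is not a proper subset of B


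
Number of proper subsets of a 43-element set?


Total subsets = 2^n = 2^43 = 8796093022208
Proper subsets exclude the set itself: 2^n - 1
= 8796093022208 - 1
= 8796093022207

Number of proper subsets = 8796093022207


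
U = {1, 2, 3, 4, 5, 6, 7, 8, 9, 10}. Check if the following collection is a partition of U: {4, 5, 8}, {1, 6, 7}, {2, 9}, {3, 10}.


A partition requires: (1) non-empty parts, (2) pairwise disjoint, (3) union = U
Parts: {4, 5, 8}, {1, 6, 7}, {2, 9}, {3, 10}
Union of parts: {1, 2, 3, 4, 5, 6, 7, 8, 9, 10}
U = {1, 2, 3, 4, 5, 6, 7, 8, 9, 10}
All non-empty? True
Pairwise disjoint? True
Covers U? True

Yes, valid partition


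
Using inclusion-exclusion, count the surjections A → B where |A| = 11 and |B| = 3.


n = |A| = 11, k = |B| = 3. Surjections via inclusion-exclusion:
S(n,k) = Σ(-1)^i × C(k,i) × (k-i)^n, i=0 to k
i=0: (-1)^0×C(3,0)×3^11 = 177147
i=1: (-1)^1×C(3,1)×2^11 = -6144
i=2: (-1)^2×C(3,2)×1^11 = 3
i=3: (-1)^3×C(3,3)×0^11 = 0
Total = 171006

Number of surjections = 171006


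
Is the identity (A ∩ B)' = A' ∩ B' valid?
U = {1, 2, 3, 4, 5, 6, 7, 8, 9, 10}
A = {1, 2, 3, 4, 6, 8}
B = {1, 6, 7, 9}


LHS: A ∩ B = {1, 6}
(A ∩ B)' = U \ (A ∩ B) = {2, 3, 4, 5, 7, 8, 9, 10}
A' = {5, 7, 9, 10}, B' = {2, 3, 4, 5, 8, 10}
Claimed RHS: A' ∩ B' = {5, 10}
Identity is INVALID: LHS = {2, 3, 4, 5, 7, 8, 9, 10} but the RHS claimed here equals {5, 10}. The correct form is (A ∩ B)' = A' ∪ B'.

Identity is invalid: (A ∩ B)' = {2, 3, 4, 5, 7, 8, 9, 10} but A' ∩ B' = {5, 10}. The correct De Morgan law is (A ∩ B)' = A' ∪ B'.


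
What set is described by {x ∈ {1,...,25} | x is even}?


Checking each candidate:
Condition: even numbers in {1,...,25}
Result = {2, 4, 6, 8, 10, 12, 14, 16, 18, 20, 22, 24}

{2, 4, 6, 8, 10, 12, 14, 16, 18, 20, 22, 24}


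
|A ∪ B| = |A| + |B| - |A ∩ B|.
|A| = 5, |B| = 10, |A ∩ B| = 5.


|A ∪ B| = |A| + |B| - |A ∩ B|
= 5 + 10 - 5
= 10

|A ∪ B| = 10


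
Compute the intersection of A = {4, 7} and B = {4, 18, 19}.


A ∩ B = elements in both A and B
A = {4, 7}
B = {4, 18, 19}
A ∩ B = {4}

A ∩ B = {4}


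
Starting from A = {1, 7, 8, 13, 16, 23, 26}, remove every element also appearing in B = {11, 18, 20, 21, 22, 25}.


A \ B = elements in A but not in B
A = {1, 7, 8, 13, 16, 23, 26}
B = {11, 18, 20, 21, 22, 25}
Remove from A any elements in B
A \ B = {1, 7, 8, 13, 16, 23, 26}

A \ B = {1, 7, 8, 13, 16, 23, 26}


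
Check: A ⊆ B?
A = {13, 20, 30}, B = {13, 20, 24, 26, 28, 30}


A ⊆ B means every element of A is in B.
All elements of A are in B.
So A ⊆ B.

Yes, A ⊆ B


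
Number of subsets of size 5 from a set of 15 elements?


C(n,k) = n! / (k!(n-k)!)
C(15,5) = 15! / (5!10!)
= 3003

C(15,5) = 3003


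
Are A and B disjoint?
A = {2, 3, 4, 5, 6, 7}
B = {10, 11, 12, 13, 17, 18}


Disjoint means A ∩ B = ∅.
A ∩ B = ∅
A ∩ B = ∅, so A and B are disjoint.

Yes, A and B are disjoint


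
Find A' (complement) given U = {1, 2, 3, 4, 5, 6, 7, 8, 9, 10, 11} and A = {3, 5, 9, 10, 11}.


Aᶜ = U \ A = elements in U but not in A
U = {1, 2, 3, 4, 5, 6, 7, 8, 9, 10, 11}
A = {3, 5, 9, 10, 11}
Aᶜ = {1, 2, 4, 6, 7, 8}

Aᶜ = {1, 2, 4, 6, 7, 8}


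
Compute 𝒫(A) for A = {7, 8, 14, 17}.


|A| = 4, so |P(A)| = 2^4 = 16
Enumerate subsets by cardinality (0 to 4):
∅, {7}, {8}, {14}, {17}, {7, 8}, {7, 14}, {7, 17}, {8, 14}, {8, 17}, {14, 17}, {7, 8, 14}, {7, 8, 17}, {7, 14, 17}, {8, 14, 17}, {7, 8, 14, 17}

P(A) has 16 subsets: ∅, {7}, {8}, {14}, {17}, {7, 8}, {7, 14}, {7, 17}, {8, 14}, {8, 17}, {14, 17}, {7, 8, 14}, {7, 8, 17}, {7, 14, 17}, {8, 14, 17}, {7, 8, 14, 17}


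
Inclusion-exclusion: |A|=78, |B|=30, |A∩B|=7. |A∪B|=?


|A ∪ B| = |A| + |B| - |A ∩ B|
= 78 + 30 - 7
= 101

|A ∪ B| = 101


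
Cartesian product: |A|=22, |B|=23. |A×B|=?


|A × B| = |A| × |B|
= 22 × 23
= 506

|A × B| = 506


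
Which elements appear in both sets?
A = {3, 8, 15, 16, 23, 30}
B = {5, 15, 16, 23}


A ∩ B = elements in both A and B
A = {3, 8, 15, 16, 23, 30}
B = {5, 15, 16, 23}
A ∩ B = {15, 16, 23}

A ∩ B = {15, 16, 23}


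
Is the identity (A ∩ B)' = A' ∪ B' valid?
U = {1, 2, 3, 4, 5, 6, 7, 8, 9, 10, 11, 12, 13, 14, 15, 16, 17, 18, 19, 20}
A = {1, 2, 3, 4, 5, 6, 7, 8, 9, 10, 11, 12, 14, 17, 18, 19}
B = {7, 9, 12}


LHS: A ∩ B = {7, 9, 12}
(A ∩ B)' = U \ (A ∩ B) = {1, 2, 3, 4, 5, 6, 8, 10, 11, 13, 14, 15, 16, 17, 18, 19, 20}
A' = {13, 15, 16, 20}, B' = {1, 2, 3, 4, 5, 6, 8, 10, 11, 13, 14, 15, 16, 17, 18, 19, 20}
Claimed RHS: A' ∪ B' = {1, 2, 3, 4, 5, 6, 8, 10, 11, 13, 14, 15, 16, 17, 18, 19, 20}
Identity is VALID: LHS = RHS = {1, 2, 3, 4, 5, 6, 8, 10, 11, 13, 14, 15, 16, 17, 18, 19, 20} ✓

Identity is valid. (A ∩ B)' = A' ∪ B' = {1, 2, 3, 4, 5, 6, 8, 10, 11, 13, 14, 15, 16, 17, 18, 19, 20}


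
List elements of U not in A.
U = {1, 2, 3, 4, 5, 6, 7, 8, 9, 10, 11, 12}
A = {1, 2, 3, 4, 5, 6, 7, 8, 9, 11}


Aᶜ = U \ A = elements in U but not in A
U = {1, 2, 3, 4, 5, 6, 7, 8, 9, 10, 11, 12}
A = {1, 2, 3, 4, 5, 6, 7, 8, 9, 11}
Aᶜ = {10, 12}

Aᶜ = {10, 12}


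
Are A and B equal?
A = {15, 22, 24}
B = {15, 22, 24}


Two sets are equal iff they have exactly the same elements.
A = {15, 22, 24}
B = {15, 22, 24}
Same elements → A = B

Yes, A = B


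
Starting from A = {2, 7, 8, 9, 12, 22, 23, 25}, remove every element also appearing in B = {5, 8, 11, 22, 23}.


A \ B = elements in A but not in B
A = {2, 7, 8, 9, 12, 22, 23, 25}
B = {5, 8, 11, 22, 23}
Remove from A any elements in B
A \ B = {2, 7, 9, 12, 25}

A \ B = {2, 7, 9, 12, 25}


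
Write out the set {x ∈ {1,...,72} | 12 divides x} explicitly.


Checking each candidate:
Condition: multiples of 12 in {1,...,72}
Result = {12, 24, 36, 48, 60, 72}

{12, 24, 36, 48, 60, 72}


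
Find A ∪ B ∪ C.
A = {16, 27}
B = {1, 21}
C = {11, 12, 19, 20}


A ∪ B = {1, 16, 21, 27}
(A ∪ B) ∪ C = {1, 11, 12, 16, 19, 20, 21, 27}

A ∪ B ∪ C = {1, 11, 12, 16, 19, 20, 21, 27}


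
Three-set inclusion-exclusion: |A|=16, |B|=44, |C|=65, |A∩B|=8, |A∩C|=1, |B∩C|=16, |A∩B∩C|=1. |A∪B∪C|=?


|A∪B∪C| = |A|+|B|+|C| - |A∩B|-|A∩C|-|B∩C| + |A∩B∩C|
= 16+44+65 - 8-1-16 + 1
= 125 - 25 + 1
= 101

|A ∪ B ∪ C| = 101


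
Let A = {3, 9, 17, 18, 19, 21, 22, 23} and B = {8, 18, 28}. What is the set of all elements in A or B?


A ∪ B = all elements in A or B (or both)
A = {3, 9, 17, 18, 19, 21, 22, 23}
B = {8, 18, 28}
A ∪ B = {3, 8, 9, 17, 18, 19, 21, 22, 23, 28}

A ∪ B = {3, 8, 9, 17, 18, 19, 21, 22, 23, 28}


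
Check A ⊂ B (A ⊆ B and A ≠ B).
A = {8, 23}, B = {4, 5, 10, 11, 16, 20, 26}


A ⊂ B requires: A ⊆ B AND A ≠ B.
A ⊆ B? No
A ⊄ B, so A is not a proper subset.

No, A is not a proper subset of B


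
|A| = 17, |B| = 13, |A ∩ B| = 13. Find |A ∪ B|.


|A ∪ B| = |A| + |B| - |A ∩ B|
= 17 + 13 - 13
= 17

|A ∪ B| = 17


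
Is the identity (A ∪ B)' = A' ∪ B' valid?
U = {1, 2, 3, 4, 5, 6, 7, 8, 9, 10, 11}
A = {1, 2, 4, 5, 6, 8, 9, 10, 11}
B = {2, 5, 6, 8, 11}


LHS: A ∪ B = {1, 2, 4, 5, 6, 8, 9, 10, 11}
(A ∪ B)' = U \ (A ∪ B) = {3, 7}
A' = {3, 7}, B' = {1, 3, 4, 7, 9, 10}
Claimed RHS: A' ∪ B' = {1, 3, 4, 7, 9, 10}
Identity is INVALID: LHS = {3, 7} but the RHS claimed here equals {1, 3, 4, 7, 9, 10}. The correct form is (A ∪ B)' = A' ∩ B'.

Identity is invalid: (A ∪ B)' = {3, 7} but A' ∪ B' = {1, 3, 4, 7, 9, 10}. The correct De Morgan law is (A ∪ B)' = A' ∩ B'.


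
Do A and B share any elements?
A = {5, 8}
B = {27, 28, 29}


Disjoint means A ∩ B = ∅.
A ∩ B = ∅
A ∩ B = ∅, so A and B are disjoint.

No — A and B share no elements (A ∩ B = ∅), so they are disjoint


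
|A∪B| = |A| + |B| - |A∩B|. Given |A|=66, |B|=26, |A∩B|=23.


|A ∪ B| = |A| + |B| - |A ∩ B|
= 66 + 26 - 23
= 69

|A ∪ B| = 69


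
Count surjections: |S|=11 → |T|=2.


n = |S| = 11, k = |T| = 2. Surjections via inclusion-exclusion:
S(n,k) = Σ(-1)^i × C(k,i) × (k-i)^n, i=0 to k
i=0: (-1)^0×C(2,0)×2^11 = 2048
i=1: (-1)^1×C(2,1)×1^11 = -2
i=2: (-1)^2×C(2,2)×0^11 = 0
Total = 2046

Number of surjections = 2046


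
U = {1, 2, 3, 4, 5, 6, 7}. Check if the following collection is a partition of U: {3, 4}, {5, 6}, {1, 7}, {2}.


A partition requires: (1) non-empty parts, (2) pairwise disjoint, (3) union = U
Parts: {3, 4}, {5, 6}, {1, 7}, {2}
Union of parts: {1, 2, 3, 4, 5, 6, 7}
U = {1, 2, 3, 4, 5, 6, 7}
All non-empty? True
Pairwise disjoint? True
Covers U? True

Yes, valid partition


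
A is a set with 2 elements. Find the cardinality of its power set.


Number of subsets = 2^n
= 2^2
= 4

|P(A)| = 4


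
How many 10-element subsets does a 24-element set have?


C(n,k) = n! / (k!(n-k)!)
C(24,10) = 24! / (10!14!)
= 1961256

C(24,10) = 1961256


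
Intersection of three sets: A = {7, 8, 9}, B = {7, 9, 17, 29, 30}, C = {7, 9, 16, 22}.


A ∩ B = {7, 9}
(A ∩ B) ∩ C = {7, 9}

A ∩ B ∩ C = {7, 9}


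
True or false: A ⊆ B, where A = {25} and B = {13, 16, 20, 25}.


A ⊆ B means every element of A is in B.
All elements of A are in B.
So A ⊆ B.

Yes, A ⊆ B


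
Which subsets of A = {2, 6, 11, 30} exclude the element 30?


A subset of A that omits 30 is a subset of A \ {30}, so there are 2^(n-1) = 2^3 = 8 of them.
Subsets excluding 30: ∅, {2}, {6}, {11}, {2, 6}, {2, 11}, {6, 11}, {2, 6, 11}

Subsets excluding 30 (8 total): ∅, {2}, {6}, {11}, {2, 6}, {2, 11}, {6, 11}, {2, 6, 11}


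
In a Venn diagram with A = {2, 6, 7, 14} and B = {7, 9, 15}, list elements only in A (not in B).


A = {2, 6, 7, 14}
B = {7, 9, 15}
Region: only in A (not in B)
Elements: {2, 6, 14}

Elements only in A (not in B): {2, 6, 14}


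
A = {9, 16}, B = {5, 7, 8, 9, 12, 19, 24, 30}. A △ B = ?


A △ B = (A \ B) ∪ (B \ A) = elements in exactly one of A or B
A \ B = {16}
B \ A = {5, 7, 8, 12, 19, 24, 30}
A △ B = {5, 7, 8, 12, 16, 19, 24, 30}

A △ B = {5, 7, 8, 12, 16, 19, 24, 30}


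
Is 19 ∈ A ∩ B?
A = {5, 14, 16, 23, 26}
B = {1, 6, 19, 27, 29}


A = {5, 14, 16, 23, 26}, B = {1, 6, 19, 27, 29}
A ∩ B = elements in both A and B
A ∩ B = ∅
Checking if 19 ∈ A ∩ B
19 is not in A ∩ B → False

19 ∉ A ∩ B


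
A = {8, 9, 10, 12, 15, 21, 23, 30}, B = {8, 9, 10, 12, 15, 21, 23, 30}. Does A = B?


Two sets are equal iff they have exactly the same elements.
A = {8, 9, 10, 12, 15, 21, 23, 30}
B = {8, 9, 10, 12, 15, 21, 23, 30}
Same elements → A = B

Yes, A = B


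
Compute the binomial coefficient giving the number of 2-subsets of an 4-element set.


C(n,k) = n! / (k!(n-k)!)
C(4,2) = 4! / (2!2!)
= 6

C(4,2) = 6


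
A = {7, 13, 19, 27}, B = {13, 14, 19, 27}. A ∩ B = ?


A ∩ B = elements in both A and B
A = {7, 13, 19, 27}
B = {13, 14, 19, 27}
A ∩ B = {13, 19, 27}

A ∩ B = {13, 19, 27}


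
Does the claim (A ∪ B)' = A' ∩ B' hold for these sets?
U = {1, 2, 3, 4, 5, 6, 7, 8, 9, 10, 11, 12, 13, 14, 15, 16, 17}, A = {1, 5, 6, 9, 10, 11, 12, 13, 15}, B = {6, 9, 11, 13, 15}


LHS: A ∪ B = {1, 5, 6, 9, 10, 11, 12, 13, 15}
(A ∪ B)' = U \ (A ∪ B) = {2, 3, 4, 7, 8, 14, 16, 17}
A' = {2, 3, 4, 7, 8, 14, 16, 17}, B' = {1, 2, 3, 4, 5, 7, 8, 10, 12, 14, 16, 17}
Claimed RHS: A' ∩ B' = {2, 3, 4, 7, 8, 14, 16, 17}
Identity is VALID: LHS = RHS = {2, 3, 4, 7, 8, 14, 16, 17} ✓

Identity is valid. (A ∪ B)' = A' ∩ B' = {2, 3, 4, 7, 8, 14, 16, 17}


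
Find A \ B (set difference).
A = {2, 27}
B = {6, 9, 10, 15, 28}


A \ B = elements in A but not in B
A = {2, 27}
B = {6, 9, 10, 15, 28}
Remove from A any elements in B
A \ B = {2, 27}

A \ B = {2, 27}


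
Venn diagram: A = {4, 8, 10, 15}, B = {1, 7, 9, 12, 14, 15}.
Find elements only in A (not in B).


A = {4, 8, 10, 15}
B = {1, 7, 9, 12, 14, 15}
Region: only in A (not in B)
Elements: {4, 8, 10}

Elements only in A (not in B): {4, 8, 10}


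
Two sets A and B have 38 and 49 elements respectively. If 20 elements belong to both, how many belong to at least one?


|A ∪ B| = |A| + |B| - |A ∩ B|
= 38 + 49 - 20
= 67

|A ∪ B| = 67


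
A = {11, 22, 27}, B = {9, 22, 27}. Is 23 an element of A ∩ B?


A = {11, 22, 27}, B = {9, 22, 27}
A ∩ B = elements in both A and B
A ∩ B = {22, 27}
Checking if 23 ∈ A ∩ B
23 is not in A ∩ B → False

23 ∉ A ∩ B


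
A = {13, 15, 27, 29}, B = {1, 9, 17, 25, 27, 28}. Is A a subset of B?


A ⊆ B means every element of A is in B.
Elements in A not in B: {13, 15, 29}
So A ⊄ B.

No, A ⊄ B


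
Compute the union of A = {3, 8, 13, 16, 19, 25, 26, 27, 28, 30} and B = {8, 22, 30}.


A ∪ B = all elements in A or B (or both)
A = {3, 8, 13, 16, 19, 25, 26, 27, 28, 30}
B = {8, 22, 30}
A ∪ B = {3, 8, 13, 16, 19, 22, 25, 26, 27, 28, 30}

A ∪ B = {3, 8, 13, 16, 19, 22, 25, 26, 27, 28, 30}


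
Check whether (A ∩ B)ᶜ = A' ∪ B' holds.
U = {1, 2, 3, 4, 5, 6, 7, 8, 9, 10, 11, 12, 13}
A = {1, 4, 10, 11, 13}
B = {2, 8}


LHS: A ∩ B = ∅
(A ∩ B)' = U \ (A ∩ B) = {1, 2, 3, 4, 5, 6, 7, 8, 9, 10, 11, 12, 13}
A' = {2, 3, 5, 6, 7, 8, 9, 12}, B' = {1, 3, 4, 5, 6, 7, 9, 10, 11, 12, 13}
Claimed RHS: A' ∪ B' = {1, 2, 3, 4, 5, 6, 7, 8, 9, 10, 11, 12, 13}
Identity is VALID: LHS = RHS = {1, 2, 3, 4, 5, 6, 7, 8, 9, 10, 11, 12, 13} ✓

Identity is valid. (A ∩ B)' = A' ∪ B' = {1, 2, 3, 4, 5, 6, 7, 8, 9, 10, 11, 12, 13}


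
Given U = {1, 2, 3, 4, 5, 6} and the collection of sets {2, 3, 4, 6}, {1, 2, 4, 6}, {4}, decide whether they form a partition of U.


A partition requires: (1) non-empty parts, (2) pairwise disjoint, (3) union = U
Parts: {2, 3, 4, 6}, {1, 2, 4, 6}, {4}
Union of parts: {1, 2, 3, 4, 6}
U = {1, 2, 3, 4, 5, 6}
All non-empty? True
Pairwise disjoint? False
Covers U? False

No, not a valid partition


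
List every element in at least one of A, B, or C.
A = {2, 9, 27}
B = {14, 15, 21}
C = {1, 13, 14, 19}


A ∪ B = {2, 9, 14, 15, 21, 27}
(A ∪ B) ∪ C = {1, 2, 9, 13, 14, 15, 19, 21, 27}

A ∪ B ∪ C = {1, 2, 9, 13, 14, 15, 19, 21, 27}


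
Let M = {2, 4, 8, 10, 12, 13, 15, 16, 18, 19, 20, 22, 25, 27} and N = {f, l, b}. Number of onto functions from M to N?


n = |M| = 14, k = |N| = 3. Surjections via inclusion-exclusion:
S(n,k) = Σ(-1)^i × C(k,i) × (k-i)^n, i=0 to k
i=0: (-1)^0×C(3,0)×3^14 = 4782969
i=1: (-1)^1×C(3,1)×2^14 = -49152
i=2: (-1)^2×C(3,2)×1^14 = 3
i=3: (-1)^3×C(3,3)×0^14 = 0
Total = 4733820

Number of surjections = 4733820


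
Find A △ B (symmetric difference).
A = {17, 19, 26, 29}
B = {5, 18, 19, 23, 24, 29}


A △ B = (A \ B) ∪ (B \ A) = elements in exactly one of A or B
A \ B = {17, 26}
B \ A = {5, 18, 23, 24}
A △ B = {5, 17, 18, 23, 24, 26}

A △ B = {5, 17, 18, 23, 24, 26}


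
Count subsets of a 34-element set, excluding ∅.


Total subsets = 2^n = 2^34 = 17179869184
Non-empty subsets exclude the empty set: 2^n - 1
= 17179869184 - 1
= 17179869183

Number of non-empty subsets = 17179869183


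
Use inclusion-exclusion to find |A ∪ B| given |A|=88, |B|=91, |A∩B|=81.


|A ∪ B| = |A| + |B| - |A ∩ B|
= 88 + 91 - 81
= 98

|A ∪ B| = 98


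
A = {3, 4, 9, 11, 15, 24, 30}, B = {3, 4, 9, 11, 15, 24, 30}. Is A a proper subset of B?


A ⊂ B requires: A ⊆ B AND A ≠ B.
A ⊆ B? Yes
A = B? Yes
A = B, so A is not a PROPER subset.

No, A is not a proper subset of B


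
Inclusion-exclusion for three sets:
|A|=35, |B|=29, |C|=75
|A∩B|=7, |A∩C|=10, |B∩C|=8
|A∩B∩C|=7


|A∪B∪C| = |A|+|B|+|C| - |A∩B|-|A∩C|-|B∩C| + |A∩B∩C|
= 35+29+75 - 7-10-8 + 7
= 139 - 25 + 7
= 121

|A ∪ B ∪ C| = 121


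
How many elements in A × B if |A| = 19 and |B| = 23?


|A × B| = |A| × |B|
= 19 × 23
= 437

|A × B| = 437


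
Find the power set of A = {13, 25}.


|A| = 2, so |P(A)| = 2^2 = 4
Enumerate subsets by cardinality (0 to 2):
∅, {13}, {25}, {13, 25}

P(A) has 4 subsets: ∅, {13}, {25}, {13, 25}


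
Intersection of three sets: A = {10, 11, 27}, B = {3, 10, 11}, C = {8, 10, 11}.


A ∩ B = {10, 11}
(A ∩ B) ∩ C = {10, 11}

A ∩ B ∩ C = {10, 11}


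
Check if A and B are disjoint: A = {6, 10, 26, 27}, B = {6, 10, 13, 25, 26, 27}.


Disjoint means A ∩ B = ∅.
A ∩ B = {6, 10, 26, 27}
A ∩ B ≠ ∅, so A and B are NOT disjoint.

No, A and B are not disjoint (A ∩ B = {6, 10, 26, 27})


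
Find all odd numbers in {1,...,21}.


Checking each candidate:
Condition: odd numbers in {1,...,21}
Result = {1, 3, 5, 7, 9, 11, 13, 15, 17, 19, 21}

{1, 3, 5, 7, 9, 11, 13, 15, 17, 19, 21}


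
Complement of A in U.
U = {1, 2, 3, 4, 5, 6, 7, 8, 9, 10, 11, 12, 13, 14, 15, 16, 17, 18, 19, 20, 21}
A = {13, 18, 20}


Aᶜ = U \ A = elements in U but not in A
U = {1, 2, 3, 4, 5, 6, 7, 8, 9, 10, 11, 12, 13, 14, 15, 16, 17, 18, 19, 20, 21}
A = {13, 18, 20}
Aᶜ = {1, 2, 3, 4, 5, 6, 7, 8, 9, 10, 11, 12, 14, 15, 16, 17, 19, 21}

Aᶜ = {1, 2, 3, 4, 5, 6, 7, 8, 9, 10, 11, 12, 14, 15, 16, 17, 19, 21}


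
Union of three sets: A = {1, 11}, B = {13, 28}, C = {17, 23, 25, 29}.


A ∪ B = {1, 11, 13, 28}
(A ∪ B) ∪ C = {1, 11, 13, 17, 23, 25, 28, 29}

A ∪ B ∪ C = {1, 11, 13, 17, 23, 25, 28, 29}


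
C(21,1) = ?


C(n,k) = n! / (k!(n-k)!)
C(21,1) = 21! / (1!20!)
= 21

C(21,1) = 21


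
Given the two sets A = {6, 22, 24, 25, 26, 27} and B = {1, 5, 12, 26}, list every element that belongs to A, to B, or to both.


A ∪ B = all elements in A or B (or both)
A = {6, 22, 24, 25, 26, 27}
B = {1, 5, 12, 26}
A ∪ B = {1, 5, 6, 12, 22, 24, 25, 26, 27}

A ∪ B = {1, 5, 6, 12, 22, 24, 25, 26, 27}


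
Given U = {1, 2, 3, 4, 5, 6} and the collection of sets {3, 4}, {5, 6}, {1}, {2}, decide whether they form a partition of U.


A partition requires: (1) non-empty parts, (2) pairwise disjoint, (3) union = U
Parts: {3, 4}, {5, 6}, {1}, {2}
Union of parts: {1, 2, 3, 4, 5, 6}
U = {1, 2, 3, 4, 5, 6}
All non-empty? True
Pairwise disjoint? True
Covers U? True

Yes, valid partition


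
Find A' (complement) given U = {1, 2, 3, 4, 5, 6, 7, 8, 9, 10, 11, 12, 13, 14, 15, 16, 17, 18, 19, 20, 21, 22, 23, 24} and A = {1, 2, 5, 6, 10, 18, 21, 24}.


Aᶜ = U \ A = elements in U but not in A
U = {1, 2, 3, 4, 5, 6, 7, 8, 9, 10, 11, 12, 13, 14, 15, 16, 17, 18, 19, 20, 21, 22, 23, 24}
A = {1, 2, 5, 6, 10, 18, 21, 24}
Aᶜ = {3, 4, 7, 8, 9, 11, 12, 13, 14, 15, 16, 17, 19, 20, 22, 23}

Aᶜ = {3, 4, 7, 8, 9, 11, 12, 13, 14, 15, 16, 17, 19, 20, 22, 23}


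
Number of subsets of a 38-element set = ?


Number of subsets = 2^n
= 2^38
= 274877906944

|P(A)| = 274877906944


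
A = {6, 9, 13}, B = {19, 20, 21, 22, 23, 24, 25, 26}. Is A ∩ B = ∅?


Disjoint means A ∩ B = ∅.
A ∩ B = ∅
A ∩ B = ∅, so A and B are disjoint.

Yes, A and B are disjoint


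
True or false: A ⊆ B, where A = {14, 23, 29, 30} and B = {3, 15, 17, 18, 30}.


A ⊆ B means every element of A is in B.
Elements in A not in B: {14, 23, 29}
So A ⊄ B.

No, A ⊄ B


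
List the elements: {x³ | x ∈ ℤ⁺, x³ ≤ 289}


Checking each candidate:
Condition: positive perfect cubes ≤ 289
Result = {1, 8, 27, 64, 125, 216}

{1, 8, 27, 64, 125, 216}


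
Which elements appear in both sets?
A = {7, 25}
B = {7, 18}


A ∩ B = elements in both A and B
A = {7, 25}
B = {7, 18}
A ∩ B = {7}

A ∩ B = {7}


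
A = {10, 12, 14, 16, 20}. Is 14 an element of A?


A = {10, 12, 14, 16, 20}
Checking if 14 is in A
14 is in A → True

14 ∈ A


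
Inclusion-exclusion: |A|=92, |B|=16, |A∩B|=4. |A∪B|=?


|A ∪ B| = |A| + |B| - |A ∩ B|
= 92 + 16 - 4
= 104

|A ∪ B| = 104


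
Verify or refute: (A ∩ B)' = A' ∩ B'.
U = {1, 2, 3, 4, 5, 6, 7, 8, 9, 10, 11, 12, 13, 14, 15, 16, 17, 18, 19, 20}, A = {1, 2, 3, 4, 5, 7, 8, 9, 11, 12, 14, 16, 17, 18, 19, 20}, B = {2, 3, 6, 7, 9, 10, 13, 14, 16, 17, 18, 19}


LHS: A ∩ B = {2, 3, 7, 9, 14, 16, 17, 18, 19}
(A ∩ B)' = U \ (A ∩ B) = {1, 4, 5, 6, 8, 10, 11, 12, 13, 15, 20}
A' = {6, 10, 13, 15}, B' = {1, 4, 5, 8, 11, 12, 15, 20}
Claimed RHS: A' ∩ B' = {15}
Identity is INVALID: LHS = {1, 4, 5, 6, 8, 10, 11, 12, 13, 15, 20} but the RHS claimed here equals {15}. The correct form is (A ∩ B)' = A' ∪ B'.

Identity is invalid: (A ∩ B)' = {1, 4, 5, 6, 8, 10, 11, 12, 13, 15, 20} but A' ∩ B' = {15}. The correct De Morgan law is (A ∩ B)' = A' ∪ B'.


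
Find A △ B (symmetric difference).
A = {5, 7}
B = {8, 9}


A △ B = (A \ B) ∪ (B \ A) = elements in exactly one of A or B
A \ B = {5, 7}
B \ A = {8, 9}
A △ B = {5, 7, 8, 9}

A △ B = {5, 7, 8, 9}


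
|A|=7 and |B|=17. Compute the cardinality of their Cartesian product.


|A × B| = |A| × |B|
= 7 × 17
= 119

|A × B| = 119


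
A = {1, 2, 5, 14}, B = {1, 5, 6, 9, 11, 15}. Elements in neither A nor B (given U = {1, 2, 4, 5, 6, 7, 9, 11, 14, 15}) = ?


A = {1, 2, 5, 14}
B = {1, 5, 6, 9, 11, 15}
Region: in neither A nor B (given U = {1, 2, 4, 5, 6, 7, 9, 11, 14, 15})
Elements: {4, 7}

Elements in neither A nor B (given U = {1, 2, 4, 5, 6, 7, 9, 11, 14, 15}): {4, 7}


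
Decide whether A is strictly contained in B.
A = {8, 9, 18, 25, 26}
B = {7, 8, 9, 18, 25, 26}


A ⊂ B requires: A ⊆ B AND A ≠ B.
A ⊆ B? Yes
A = B? No
A ⊂ B: Yes (A is a proper subset of B)

Yes, A ⊂ B


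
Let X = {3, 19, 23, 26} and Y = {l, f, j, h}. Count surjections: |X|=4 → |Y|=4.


n = |X| = 4, k = |Y| = 4. Surjections via inclusion-exclusion:
S(n,k) = Σ(-1)^i × C(k,i) × (k-i)^n, i=0 to k
i=0: (-1)^0×C(4,0)×4^4 = 256
i=1: (-1)^1×C(4,1)×3^4 = -324
i=2: (-1)^2×C(4,2)×2^4 = 96
i=3: (-1)^3×C(4,3)×1^4 = -4
i=4: (-1)^4×C(4,4)×0^4 = 0
Total = 24

Number of surjections = 24


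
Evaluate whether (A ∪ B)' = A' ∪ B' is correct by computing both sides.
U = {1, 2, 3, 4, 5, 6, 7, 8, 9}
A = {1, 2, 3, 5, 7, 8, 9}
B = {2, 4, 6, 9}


LHS: A ∪ B = {1, 2, 3, 4, 5, 6, 7, 8, 9}
(A ∪ B)' = U \ (A ∪ B) = ∅
A' = {4, 6}, B' = {1, 3, 5, 7, 8}
Claimed RHS: A' ∪ B' = {1, 3, 4, 5, 6, 7, 8}
Identity is INVALID: LHS = ∅ but the RHS claimed here equals {1, 3, 4, 5, 6, 7, 8}. The correct form is (A ∪ B)' = A' ∩ B'.

Identity is invalid: (A ∪ B)' = ∅ but A' ∪ B' = {1, 3, 4, 5, 6, 7, 8}. The correct De Morgan law is (A ∪ B)' = A' ∩ B'.


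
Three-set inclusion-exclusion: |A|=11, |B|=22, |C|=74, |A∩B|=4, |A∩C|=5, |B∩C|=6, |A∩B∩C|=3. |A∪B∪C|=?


|A∪B∪C| = |A|+|B|+|C| - |A∩B|-|A∩C|-|B∩C| + |A∩B∩C|
= 11+22+74 - 4-5-6 + 3
= 107 - 15 + 3
= 95

|A ∪ B ∪ C| = 95


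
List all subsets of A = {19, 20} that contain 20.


A subset of A contains 20 iff the remaining 1 elements form any subset of A \ {20}.
Count: 2^(n-1) = 2^1 = 2
Subsets containing 20: {20}, {19, 20}

Subsets containing 20 (2 total): {20}, {19, 20}


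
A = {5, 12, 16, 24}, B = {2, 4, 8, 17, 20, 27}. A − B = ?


A \ B = elements in A but not in B
A = {5, 12, 16, 24}
B = {2, 4, 8, 17, 20, 27}
Remove from A any elements in B
A \ B = {5, 12, 16, 24}

A \ B = {5, 12, 16, 24}


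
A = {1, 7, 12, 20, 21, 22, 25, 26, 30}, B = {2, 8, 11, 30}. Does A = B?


Two sets are equal iff they have exactly the same elements.
A = {1, 7, 12, 20, 21, 22, 25, 26, 30}
B = {2, 8, 11, 30}
Differences: {1, 2, 7, 8, 11, 12, 20, 21, 22, 25, 26}
A ≠ B

No, A ≠ B


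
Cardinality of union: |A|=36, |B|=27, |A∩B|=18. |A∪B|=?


|A ∪ B| = |A| + |B| - |A ∩ B|
= 36 + 27 - 18
= 45

|A ∪ B| = 45


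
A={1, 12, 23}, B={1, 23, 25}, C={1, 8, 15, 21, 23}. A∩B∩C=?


A ∩ B = {1, 23}
(A ∩ B) ∩ C = {1, 23}

A ∩ B ∩ C = {1, 23}


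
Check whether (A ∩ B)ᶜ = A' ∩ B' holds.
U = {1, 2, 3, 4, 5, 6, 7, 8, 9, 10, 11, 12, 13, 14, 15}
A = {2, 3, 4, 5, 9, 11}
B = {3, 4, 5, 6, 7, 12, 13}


LHS: A ∩ B = {3, 4, 5}
(A ∩ B)' = U \ (A ∩ B) = {1, 2, 6, 7, 8, 9, 10, 11, 12, 13, 14, 15}
A' = {1, 6, 7, 8, 10, 12, 13, 14, 15}, B' = {1, 2, 8, 9, 10, 11, 14, 15}
Claimed RHS: A' ∩ B' = {1, 8, 10, 14, 15}
Identity is INVALID: LHS = {1, 2, 6, 7, 8, 9, 10, 11, 12, 13, 14, 15} but the RHS claimed here equals {1, 8, 10, 14, 15}. The correct form is (A ∩ B)' = A' ∪ B'.

Identity is invalid: (A ∩ B)' = {1, 2, 6, 7, 8, 9, 10, 11, 12, 13, 14, 15} but A' ∩ B' = {1, 8, 10, 14, 15}. The correct De Morgan law is (A ∩ B)' = A' ∪ B'.


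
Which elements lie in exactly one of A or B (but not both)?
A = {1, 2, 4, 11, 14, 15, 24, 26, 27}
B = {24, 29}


A △ B = (A \ B) ∪ (B \ A) = elements in exactly one of A or B
A \ B = {1, 2, 4, 11, 14, 15, 26, 27}
B \ A = {29}
A △ B = {1, 2, 4, 11, 14, 15, 26, 27, 29}

A △ B = {1, 2, 4, 11, 14, 15, 26, 27, 29}


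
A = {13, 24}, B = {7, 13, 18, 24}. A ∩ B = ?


A ∩ B = elements in both A and B
A = {13, 24}
B = {7, 13, 18, 24}
A ∩ B = {13, 24}

A ∩ B = {13, 24}


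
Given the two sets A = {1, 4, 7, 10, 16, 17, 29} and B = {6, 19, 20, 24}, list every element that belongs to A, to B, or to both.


A ∪ B = all elements in A or B (or both)
A = {1, 4, 7, 10, 16, 17, 29}
B = {6, 19, 20, 24}
A ∪ B = {1, 4, 6, 7, 10, 16, 17, 19, 20, 24, 29}

A ∪ B = {1, 4, 6, 7, 10, 16, 17, 19, 20, 24, 29}


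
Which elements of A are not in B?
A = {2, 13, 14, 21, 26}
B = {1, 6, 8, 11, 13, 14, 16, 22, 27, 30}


A \ B = elements in A but not in B
A = {2, 13, 14, 21, 26}
B = {1, 6, 8, 11, 13, 14, 16, 22, 27, 30}
Remove from A any elements in B
A \ B = {2, 21, 26}

A \ B = {2, 21, 26}


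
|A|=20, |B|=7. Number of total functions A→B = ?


Each of |A| = 20 inputs maps to any of |B| = 7 outputs.
# functions = |B|^|A| = 7^20
= 79792266297612001

Number of functions = 79792266297612001


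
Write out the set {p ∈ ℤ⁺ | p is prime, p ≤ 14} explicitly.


Checking each candidate:
Condition: primes ≤ 14
Result = {2, 3, 5, 7, 11, 13}

{2, 3, 5, 7, 11, 13}


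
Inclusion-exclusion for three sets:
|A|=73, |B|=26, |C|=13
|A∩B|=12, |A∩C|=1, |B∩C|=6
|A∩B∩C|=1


|A∪B∪C| = |A|+|B|+|C| - |A∩B|-|A∩C|-|B∩C| + |A∩B∩C|
= 73+26+13 - 12-1-6 + 1
= 112 - 19 + 1
= 94

|A ∪ B ∪ C| = 94


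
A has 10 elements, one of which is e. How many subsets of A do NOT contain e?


Subsets of A avoiding e are subsets of A \ {e}, which has 9 elements.
Count = 2^(n-1) = 2^9
= 512

Number of subsets avoiding e = 512


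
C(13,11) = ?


C(n,k) = n! / (k!(n-k)!)
C(13,11) = 13! / (11!2!)
= 78

C(13,11) = 78


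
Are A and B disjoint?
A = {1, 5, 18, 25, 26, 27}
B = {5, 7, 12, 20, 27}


Disjoint means A ∩ B = ∅.
A ∩ B = {5, 27}
A ∩ B ≠ ∅, so A and B are NOT disjoint.

No, A and B are not disjoint (A ∩ B = {5, 27})


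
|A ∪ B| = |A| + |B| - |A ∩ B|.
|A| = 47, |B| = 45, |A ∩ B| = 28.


|A ∪ B| = |A| + |B| - |A ∩ B|
= 47 + 45 - 28
= 64

|A ∪ B| = 64


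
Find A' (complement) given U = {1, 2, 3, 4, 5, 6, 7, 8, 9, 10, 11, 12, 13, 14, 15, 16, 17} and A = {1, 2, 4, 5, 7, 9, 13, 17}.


Aᶜ = U \ A = elements in U but not in A
U = {1, 2, 3, 4, 5, 6, 7, 8, 9, 10, 11, 12, 13, 14, 15, 16, 17}
A = {1, 2, 4, 5, 7, 9, 13, 17}
Aᶜ = {3, 6, 8, 10, 11, 12, 14, 15, 16}

Aᶜ = {3, 6, 8, 10, 11, 12, 14, 15, 16}


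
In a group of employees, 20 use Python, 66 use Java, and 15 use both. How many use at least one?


|A ∪ B| = |A| + |B| - |A ∩ B|
= 20 + 66 - 15
= 71

|A ∪ B| = 71


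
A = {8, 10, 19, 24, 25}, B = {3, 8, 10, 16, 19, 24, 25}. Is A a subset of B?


A ⊆ B means every element of A is in B.
All elements of A are in B.
So A ⊆ B.

Yes, A ⊆ B


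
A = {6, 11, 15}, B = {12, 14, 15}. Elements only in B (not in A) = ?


A = {6, 11, 15}
B = {12, 14, 15}
Region: only in B (not in A)
Elements: {12, 14}

Elements only in B (not in A): {12, 14}


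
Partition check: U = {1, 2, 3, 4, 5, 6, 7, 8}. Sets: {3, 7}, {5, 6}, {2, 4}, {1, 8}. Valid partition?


A partition requires: (1) non-empty parts, (2) pairwise disjoint, (3) union = U
Parts: {3, 7}, {5, 6}, {2, 4}, {1, 8}
Union of parts: {1, 2, 3, 4, 5, 6, 7, 8}
U = {1, 2, 3, 4, 5, 6, 7, 8}
All non-empty? True
Pairwise disjoint? True
Covers U? True

Yes, valid partition


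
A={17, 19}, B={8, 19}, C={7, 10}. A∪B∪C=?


A ∪ B = {8, 17, 19}
(A ∪ B) ∪ C = {7, 8, 10, 17, 19}

A ∪ B ∪ C = {7, 8, 10, 17, 19}


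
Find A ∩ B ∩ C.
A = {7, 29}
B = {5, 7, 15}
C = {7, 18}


A ∩ B = {7}
(A ∩ B) ∩ C = {7}

A ∩ B ∩ C = {7}


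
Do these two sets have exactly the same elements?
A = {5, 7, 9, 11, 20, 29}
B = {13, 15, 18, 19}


Two sets are equal iff they have exactly the same elements.
A = {5, 7, 9, 11, 20, 29}
B = {13, 15, 18, 19}
Differences: {5, 7, 9, 11, 13, 15, 18, 19, 20, 29}
A ≠ B

No, A ≠ B


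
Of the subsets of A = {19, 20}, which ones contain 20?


A subset of A contains 20 iff the remaining 1 elements form any subset of A \ {20}.
Count: 2^(n-1) = 2^1 = 2
Subsets containing 20: {20}, {19, 20}

Subsets containing 20 (2 total): {20}, {19, 20}


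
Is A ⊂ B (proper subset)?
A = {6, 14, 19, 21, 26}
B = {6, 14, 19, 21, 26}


A ⊂ B requires: A ⊆ B AND A ≠ B.
A ⊆ B? Yes
A = B? Yes
A = B, so A is not a PROPER subset.

No, A is not a proper subset of B


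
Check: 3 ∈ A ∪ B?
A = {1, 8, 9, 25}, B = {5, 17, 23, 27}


A = {1, 8, 9, 25}, B = {5, 17, 23, 27}
A ∪ B = all elements in A or B
A ∪ B = {1, 5, 8, 9, 17, 23, 25, 27}
Checking if 3 ∈ A ∪ B
3 is not in A ∪ B → False

3 ∉ A ∪ B


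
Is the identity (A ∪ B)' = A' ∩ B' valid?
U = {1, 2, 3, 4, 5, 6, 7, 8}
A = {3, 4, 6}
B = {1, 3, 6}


LHS: A ∪ B = {1, 3, 4, 6}
(A ∪ B)' = U \ (A ∪ B) = {2, 5, 7, 8}
A' = {1, 2, 5, 7, 8}, B' = {2, 4, 5, 7, 8}
Claimed RHS: A' ∩ B' = {2, 5, 7, 8}
Identity is VALID: LHS = RHS = {2, 5, 7, 8} ✓

Identity is valid. (A ∪ B)' = A' ∩ B' = {2, 5, 7, 8}


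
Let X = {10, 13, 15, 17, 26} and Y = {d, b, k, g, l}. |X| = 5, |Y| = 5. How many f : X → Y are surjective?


n = |X| = 5, k = |Y| = 5. Surjections via inclusion-exclusion:
S(n,k) = Σ(-1)^i × C(k,i) × (k-i)^n, i=0 to k
i=0: (-1)^0×C(5,0)×5^5 = 3125
i=1: (-1)^1×C(5,1)×4^5 = -5120
i=2: (-1)^2×C(5,2)×3^5 = 2430
i=3: (-1)^3×C(5,3)×2^5 = -320
i=4: (-1)^4×C(5,4)×1^5 = 5
i=5: (-1)^5×C(5,5)×0^5 = 0
Total = 120

Number of surjections = 120


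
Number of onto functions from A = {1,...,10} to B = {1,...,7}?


n = |A| = 10, k = |B| = 7. Surjections via inclusion-exclusion:
S(n,k) = Σ(-1)^i × C(k,i) × (k-i)^n, i=0 to k
i=0: (-1)^0×C(7,0)×7^10 = 282475249
i=1: (-1)^1×C(7,1)×6^10 = -423263232
i=2: (-1)^2×C(7,2)×5^10 = 205078125
i=3: (-1)^3×C(7,3)×4^10 = -36700160
i=4: (-1)^4×C(7,4)×3^10 = 2066715
i=5: (-1)^5×C(7,5)×2^10 = -21504
i=6: (-1)^6×C(7,6)×1^10 = 7
i=7: (-1)^7×C(7,7)×0^10 = 0
Total = 29635200

Number of surjections = 29635200


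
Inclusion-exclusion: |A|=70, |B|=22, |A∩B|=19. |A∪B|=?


|A ∪ B| = |A| + |B| - |A ∩ B|
= 70 + 22 - 19
= 73

|A ∪ B| = 73


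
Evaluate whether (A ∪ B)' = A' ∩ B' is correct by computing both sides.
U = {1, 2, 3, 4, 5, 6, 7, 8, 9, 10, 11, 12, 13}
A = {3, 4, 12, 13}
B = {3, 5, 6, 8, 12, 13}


LHS: A ∪ B = {3, 4, 5, 6, 8, 12, 13}
(A ∪ B)' = U \ (A ∪ B) = {1, 2, 7, 9, 10, 11}
A' = {1, 2, 5, 6, 7, 8, 9, 10, 11}, B' = {1, 2, 4, 7, 9, 10, 11}
Claimed RHS: A' ∩ B' = {1, 2, 7, 9, 10, 11}
Identity is VALID: LHS = RHS = {1, 2, 7, 9, 10, 11} ✓

Identity is valid. (A ∪ B)' = A' ∩ B' = {1, 2, 7, 9, 10, 11}


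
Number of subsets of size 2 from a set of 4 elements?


C(n,k) = n! / (k!(n-k)!)
C(4,2) = 4! / (2!2!)
= 6

C(4,2) = 6


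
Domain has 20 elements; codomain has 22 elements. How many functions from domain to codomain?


Each of |A| = 20 inputs maps to any of |B| = 22 outputs.
# functions = |B|^|A| = 22^20
= 705429498686404044207947776

Number of functions = 705429498686404044207947776


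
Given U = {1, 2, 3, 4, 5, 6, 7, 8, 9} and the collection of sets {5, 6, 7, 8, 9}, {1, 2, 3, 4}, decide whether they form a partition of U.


A partition requires: (1) non-empty parts, (2) pairwise disjoint, (3) union = U
Parts: {5, 6, 7, 8, 9}, {1, 2, 3, 4}
Union of parts: {1, 2, 3, 4, 5, 6, 7, 8, 9}
U = {1, 2, 3, 4, 5, 6, 7, 8, 9}
All non-empty? True
Pairwise disjoint? True
Covers U? True

Yes, valid partition


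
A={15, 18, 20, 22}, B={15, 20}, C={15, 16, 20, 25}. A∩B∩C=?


A ∩ B = {15, 20}
(A ∩ B) ∩ C = {15, 20}

A ∩ B ∩ C = {15, 20}


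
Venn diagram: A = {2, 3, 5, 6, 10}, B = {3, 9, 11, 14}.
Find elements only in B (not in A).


A = {2, 3, 5, 6, 10}
B = {3, 9, 11, 14}
Region: only in B (not in A)
Elements: {9, 11, 14}

Elements only in B (not in A): {9, 11, 14}


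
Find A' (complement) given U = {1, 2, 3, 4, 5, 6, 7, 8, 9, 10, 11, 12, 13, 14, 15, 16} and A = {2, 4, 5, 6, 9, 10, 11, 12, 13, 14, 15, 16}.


Aᶜ = U \ A = elements in U but not in A
U = {1, 2, 3, 4, 5, 6, 7, 8, 9, 10, 11, 12, 13, 14, 15, 16}
A = {2, 4, 5, 6, 9, 10, 11, 12, 13, 14, 15, 16}
Aᶜ = {1, 3, 7, 8}

Aᶜ = {1, 3, 7, 8}


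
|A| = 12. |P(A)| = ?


Number of subsets = 2^n
= 2^12
= 4096

|P(A)| = 4096


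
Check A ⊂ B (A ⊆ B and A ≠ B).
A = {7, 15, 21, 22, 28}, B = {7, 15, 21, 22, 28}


A ⊂ B requires: A ⊆ B AND A ≠ B.
A ⊆ B? Yes
A = B? Yes
A = B, so A is not a PROPER subset.

No, A is not a proper subset of B


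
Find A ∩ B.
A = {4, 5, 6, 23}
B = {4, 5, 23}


A ∩ B = elements in both A and B
A = {4, 5, 6, 23}
B = {4, 5, 23}
A ∩ B = {4, 5, 23}

A ∩ B = {4, 5, 23}


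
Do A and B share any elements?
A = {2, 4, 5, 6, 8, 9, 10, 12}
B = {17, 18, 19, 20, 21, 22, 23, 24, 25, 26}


Disjoint means A ∩ B = ∅.
A ∩ B = ∅
A ∩ B = ∅, so A and B are disjoint.

No — A and B share no elements (A ∩ B = ∅), so they are disjoint


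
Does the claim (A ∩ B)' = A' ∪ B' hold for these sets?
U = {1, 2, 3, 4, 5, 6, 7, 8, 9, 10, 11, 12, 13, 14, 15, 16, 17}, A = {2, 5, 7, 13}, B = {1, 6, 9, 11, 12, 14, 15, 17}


LHS: A ∩ B = ∅
(A ∩ B)' = U \ (A ∩ B) = {1, 2, 3, 4, 5, 6, 7, 8, 9, 10, 11, 12, 13, 14, 15, 16, 17}
A' = {1, 3, 4, 6, 8, 9, 10, 11, 12, 14, 15, 16, 17}, B' = {2, 3, 4, 5, 7, 8, 10, 13, 16}
Claimed RHS: A' ∪ B' = {1, 2, 3, 4, 5, 6, 7, 8, 9, 10, 11, 12, 13, 14, 15, 16, 17}
Identity is VALID: LHS = RHS = {1, 2, 3, 4, 5, 6, 7, 8, 9, 10, 11, 12, 13, 14, 15, 16, 17} ✓

Identity is valid. (A ∩ B)' = A' ∪ B' = {1, 2, 3, 4, 5, 6, 7, 8, 9, 10, 11, 12, 13, 14, 15, 16, 17}


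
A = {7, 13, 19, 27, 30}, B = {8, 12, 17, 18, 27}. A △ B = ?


A △ B = (A \ B) ∪ (B \ A) = elements in exactly one of A or B
A \ B = {7, 13, 19, 30}
B \ A = {8, 12, 17, 18}
A △ B = {7, 8, 12, 13, 17, 18, 19, 30}

A △ B = {7, 8, 12, 13, 17, 18, 19, 30}


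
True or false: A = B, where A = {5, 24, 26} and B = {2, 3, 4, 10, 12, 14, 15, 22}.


Two sets are equal iff they have exactly the same elements.
A = {5, 24, 26}
B = {2, 3, 4, 10, 12, 14, 15, 22}
Differences: {2, 3, 4, 5, 10, 12, 14, 15, 22, 24, 26}
A ≠ B

No, A ≠ B


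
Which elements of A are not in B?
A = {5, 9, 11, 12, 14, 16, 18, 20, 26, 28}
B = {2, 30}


A \ B = elements in A but not in B
A = {5, 9, 11, 12, 14, 16, 18, 20, 26, 28}
B = {2, 30}
Remove from A any elements in B
A \ B = {5, 9, 11, 12, 14, 16, 18, 20, 26, 28}

A \ B = {5, 9, 11, 12, 14, 16, 18, 20, 26, 28}


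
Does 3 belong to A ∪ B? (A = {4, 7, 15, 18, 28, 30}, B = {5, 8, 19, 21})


A = {4, 7, 15, 18, 28, 30}, B = {5, 8, 19, 21}
A ∪ B = all elements in A or B
A ∪ B = {4, 5, 7, 8, 15, 18, 19, 21, 28, 30}
Checking if 3 ∈ A ∪ B
3 is not in A ∪ B → False

3 ∉ A ∪ B


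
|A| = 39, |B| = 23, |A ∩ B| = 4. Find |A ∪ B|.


|A ∪ B| = |A| + |B| - |A ∩ B|
= 39 + 23 - 4
= 58

|A ∪ B| = 58


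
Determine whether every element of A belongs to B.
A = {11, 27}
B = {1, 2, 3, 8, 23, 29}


A ⊆ B means every element of A is in B.
Elements in A not in B: {11, 27}
So A ⊄ B.

No, A ⊄ B


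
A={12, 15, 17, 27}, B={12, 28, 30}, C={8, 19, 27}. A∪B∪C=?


A ∪ B = {12, 15, 17, 27, 28, 30}
(A ∪ B) ∪ C = {8, 12, 15, 17, 19, 27, 28, 30}

A ∪ B ∪ C = {8, 12, 15, 17, 19, 27, 28, 30}


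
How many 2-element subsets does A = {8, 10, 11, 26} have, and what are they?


|A| = 4, so A has C(4,2) = 6 subsets of size 2.
Enumerate by choosing 2 elements from A at a time:
{8, 10}, {8, 11}, {8, 26}, {10, 11}, {10, 26}, {11, 26}

2-element subsets (6 total): {8, 10}, {8, 11}, {8, 26}, {10, 11}, {10, 26}, {11, 26}


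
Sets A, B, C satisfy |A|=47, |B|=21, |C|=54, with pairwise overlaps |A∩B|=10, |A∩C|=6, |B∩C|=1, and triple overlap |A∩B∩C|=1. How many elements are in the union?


|A∪B∪C| = |A|+|B|+|C| - |A∩B|-|A∩C|-|B∩C| + |A∩B∩C|
= 47+21+54 - 10-6-1 + 1
= 122 - 17 + 1
= 106

|A ∪ B ∪ C| = 106


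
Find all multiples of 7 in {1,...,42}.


Checking each candidate:
Condition: multiples of 7 in {1,...,42}
Result = {7, 14, 21, 28, 35, 42}

{7, 14, 21, 28, 35, 42}
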